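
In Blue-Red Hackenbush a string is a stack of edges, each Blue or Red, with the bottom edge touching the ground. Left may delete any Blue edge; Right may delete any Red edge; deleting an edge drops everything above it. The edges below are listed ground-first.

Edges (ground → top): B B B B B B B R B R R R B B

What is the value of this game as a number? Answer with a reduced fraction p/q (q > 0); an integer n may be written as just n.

839/128

Build value(s[:k]) for k = 1..14, string s = B B B B B B B R B R R R B B.
edge 1 of 14 (B): { 0 | · } — 1
edge 2 of 14 (B): { 0, 1 | · } — 2
edge 3 of 14 (B): { 0, 1, 2 | · } — 3
edge 4 of 14 (B): { 0, 1, 2, 3 | · } — 4
edge 5 of 14 (B): { 0, 1, 2, 3, 4 | · } — 5
edge 6 of 14 (B): { 0, 1, 2, 3, 4, 5 | · } — 6
edge 7 of 14 (B): { 0, 1, 2, 3, 4, 5, 6 | · } — 7
edge 8 of 14 (R): { 0, 1, 2, 3, 4, 5, 6 | 7 } — 13/2
edge 9 of 14 (B): { 0, 1, 2, 3, 4, 5, 6, 13/2 | 7 } — 27/4
edge 10 of 14 (R): { 0, 1, 2, 3, 4, 5, 6, 13/2 | 27/4, 7 } — 53/8
edge 11 of 14 (R): { 0, 1, 2, 3, 4, 5, 6, 13/2 | 53/8, 27/4, 7 } — 105/16
edge 12 of 14 (R): { 0, 1, 2, 3, 4, 5, 6, 13/2 | 105/16, 53/8, 27/4, 7 } — 209/32
edge 13 of 14 (B): { 0, 1, 2, 3, 4, 5, 6, 13/2, 209/32 | 105/16, 53/8, 27/4, 7 } — 419/64
edge 14 of 14 (B): { 0, 1, 2, 3, 4, 5, 6, 13/2, 209/32, 419/64 | 105/16, 53/8, 27/4, 7 } — 839/128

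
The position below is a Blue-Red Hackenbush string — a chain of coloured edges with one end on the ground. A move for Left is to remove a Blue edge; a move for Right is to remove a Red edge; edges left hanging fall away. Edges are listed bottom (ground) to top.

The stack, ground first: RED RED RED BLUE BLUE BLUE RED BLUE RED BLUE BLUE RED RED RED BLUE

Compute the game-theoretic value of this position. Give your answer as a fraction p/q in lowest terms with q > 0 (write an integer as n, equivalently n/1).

step 1: add RED to get R; options L={ · } R={ 0 } -> -1
step 2: add RED to get RR; options L={ · } R={ -1 0 } -> -2
step 3: add RED to get RRR; options L={ · } R={ -2 -1 0 } -> -3
step 4: add BLUE to get RRRB; options L={ -3 } R={ -2 -1 0 } -> -5/2
step 5: add BLUE to get RRRBB; options L={ -3 -5/2 } R={ -2 -1 0 } -> -9/4
step 6: add BLUE to get RRRBBB; options L={ -3 -5/2 -9/4 } R={ -2 -1 0 } -> -17/8
step 7: add RED to get RRRBBBR; options L={ -3 -5/2 -9/4 } R={ -17/8 -2 -1 0 } -> -35/16
step 8: add BLUE to get RRRBBBRB; options L={ -3 -5/2 -9/4 -35/16 } R={ -17/8 -2 -1 0 } -> -69/32
step 9: add RED to get RRRBBBRBR; options L={ -3 -5/2 -9/4 -35/16 } R={ -69/32 -17/8 -2 -1 0 } -> -139/64
step 10: add BLUE to get RRRBBBRBRB; options L={ -3 -5/2 -9/4 -35/16 -139/64 } R={ -69/32 -17/8 -2 -1 0 } -> -277/128
step 11: add BLUE to get RRRBBBRBRBB; options L={ -3 -5/2 -9/4 -35/16 -139/64 -277/128 } R={ -69/32 -17/8 -2 -1 0 } -> -553/256
step 12: add RED to get RRRBBBRBRBBR; options L={ -3 -5/2 -9/4 -35/16 -139/64 -277/128 } R={ -553/256 -69/32 -17/8 -2 -1 0 } -> -1107/512
step 13: add RED to get RRRBBBRBRBBRR; options L={ -3 -5/2 -9/4 -35/16 -139/64 -277/128 } R={ -1107/512 -553/256 -69/32 -17/8 -2 -1 0 } -> -2215/1024
step 14: add RED to get RRRBBBRBRBBRRR; options L={ -3 -5/2 -9/4 -35/16 -139/64 -277/128 } R={ -2215/1024 -1107/512 -553/256 -69/32 -17/8 -2 -1 0 } -> -4431/2048
step 15: add BLUE to get RRRBBBRBRBBRRRB; options L={ -3 -5/2 -9/4 -35/16 -139/64 -277/128 -4431/2048 } R={ -2215/1024 -1107/512 -553/256 -69/32 -17/8 -2 -1 0 } -> -8861/4096

-8861/4096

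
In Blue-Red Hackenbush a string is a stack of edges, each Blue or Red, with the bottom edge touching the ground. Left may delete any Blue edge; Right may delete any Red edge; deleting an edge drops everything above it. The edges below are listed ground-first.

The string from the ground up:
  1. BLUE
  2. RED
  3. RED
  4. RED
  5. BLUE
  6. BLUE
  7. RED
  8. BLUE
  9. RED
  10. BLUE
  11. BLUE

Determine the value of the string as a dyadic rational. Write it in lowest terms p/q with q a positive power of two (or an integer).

215/1024

step 1: add BLUE to get B; options L={ 0 } R={ — } gives 1
step 2: add RED to get BR; options L={ 0 } R={ 1 } gives 1/2
step 3: add RED to get BRR; options L={ 0 } R={ 1/2, 1 } gives 1/4
step 4: add RED to get BRRR; options L={ 0 } R={ 1/4, 1/2, 1 } gives 1/8
step 5: add BLUE to get BRRRB; options L={ 0, 1/8 } R={ 1/4, 1/2, 1 } gives 3/16
step 6: add BLUE to get BRRRBB; options L={ 0, 1/8, 3/16 } R={ 1/4, 1/2, 1 } gives 7/32
step 7: add RED to get BRRRBBR; options L={ 0, 1/8, 3/16 } R={ 7/32, 1/4, 1/2, 1 } gives 13/64
step 8: add BLUE to get BRRRBBRB; options L={ 0, 1/8, 3/16, 13/64 } R={ 7/32, 1/4, 1/2, 1 } gives 27/128
step 9: add RED to get BRRRBBRBR; options L={ 0, 1/8, 3/16, 13/64 } R={ 27/128, 7/32, 1/4, 1/2, 1 } gives 53/256
step 10: add BLUE to get BRRRBBRBRB; options L={ 0, 1/8, 3/16, 13/64, 53/256 } R={ 27/128, 7/32, 1/4, 1/2, 1 } gives 107/512
step 11: add BLUE to get BRRRBBRBRBB; options L={ 0, 1/8, 3/16, 13/64, 53/256, 107/512 } R={ 27/128, 7/32, 1/4, 1/2, 1 } gives 215/1024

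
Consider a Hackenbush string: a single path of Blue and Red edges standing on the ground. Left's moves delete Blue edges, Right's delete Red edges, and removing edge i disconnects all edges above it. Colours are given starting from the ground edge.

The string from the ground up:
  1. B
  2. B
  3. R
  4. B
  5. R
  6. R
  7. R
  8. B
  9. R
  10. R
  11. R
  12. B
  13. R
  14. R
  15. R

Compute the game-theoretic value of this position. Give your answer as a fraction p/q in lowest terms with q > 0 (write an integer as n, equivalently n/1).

Recurse on prefixes of the 15-edge string B B R B R R R B R R R B R R R:
g_1 [B]  L=[0]  R=[∅]  — 1
g_2 [BB]  L=[0 1]  R=[∅]  — 2
g_3 [BBR]  L=[0 1]  R=[2]  — 3/2
g_4 [BBRB]  L=[0 1 3/2]  R=[2]  — 7/4
g_5 [BBRBR]  L=[0 1 3/2]  R=[7/4 2]  — 13/8
g_6 [BBRBRR]  L=[0 1 3/2]  R=[13/8 7/4 2]  — 25/16
g_7 [BBRBRRR]  L=[0 1 3/2]  R=[25/16 13/8 7/4 2]  — 49/32
g_8 [BBRBRRRB]  L=[0 1 3/2 49/32]  R=[25/16 13/8 7/4 2]  — 99/64
g_9 [BBRBRRRBR]  L=[0 1 3/2 49/32]  R=[99/64 25/16 13/8 7/4 2]  — 197/128
g_10 [BBRBRRRBRR]  L=[0 1 3/2 49/32]  R=[197/128 99/64 25/16 13/8 7/4 2]  — 393/256
g_11 [BBRBRRRBRRR]  L=[0 1 3/2 49/32]  R=[393/256 197/128 99/64 25/16 13/8 7/4 2]  — 785/512
g_12 [BBRBRRRBRRRB]  L=[0 1 3/2 49/32 785/512]  R=[393/256 197/128 99/64 25/16 13/8 7/4 2]  — 1571/1024
g_13 [BBRBRRRBRRRBR]  L=[0 1 3/2 49/32 785/512]  R=[1571/1024 393/256 197/128 99/64 25/16 13/8 7/4 2]  — 3141/2048
g_14 [BBRBRRRBRRRBRR]  L=[0 1 3/2 49/32 785/512]  R=[3141/2048 1571/1024 393/256 197/128 99/64 25/16 13/8 7/4 2]  — 6281/4096
g_15 [BBRBRRRBRRRBRRR]  L=[0 1 3/2 49/32 785/512]  R=[6281/4096 3141/2048 1571/1024 393/256 197/128 99/64 25/16 13/8 7/4 2]  — 12561/8192

12561/8192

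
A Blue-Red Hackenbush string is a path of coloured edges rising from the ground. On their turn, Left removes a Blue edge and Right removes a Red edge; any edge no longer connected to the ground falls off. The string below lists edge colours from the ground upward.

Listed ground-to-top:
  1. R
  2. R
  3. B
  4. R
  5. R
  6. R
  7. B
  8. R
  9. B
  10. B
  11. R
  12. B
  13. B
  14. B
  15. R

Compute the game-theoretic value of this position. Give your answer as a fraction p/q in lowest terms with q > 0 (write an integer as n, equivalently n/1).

Prefix values for R R B R R R B R B B R B B B R via {L|R} + simplicity:
R: Left { — }, Right { 0 } => simplest -1
RR: Left { — }, Right { -1; 0 } => simplest -2
RRB: Left { -2 }, Right { -1; 0 } => simplest -3/2
RRBR: Left { -2 }, Right { -3/2; -1; 0 } => simplest -7/4
RRBRR: Left { -2 }, Right { -7/4; -3/2; -1; 0 } => simplest -15/8
RRBRRR: Left { -2 }, Right { -15/8; -7/4; -3/2; -1; 0 } => simplest -31/16
RRBRRRB: Left { -2; -31/16 }, Right { -15/8; -7/4; -3/2; -1; 0 } => simplest -61/32
RRBRRRBR: Left { -2; -31/16 }, Right { -61/32; -15/8; -7/4; -3/2; -1; 0 } => simplest -123/64
RRBRRRBRB: Left { -2; -31/16; -123/64 }, Right { -61/32; -15/8; -7/4; -3/2; -1; 0 } => simplest -245/128
RRBRRRBRBB: Left { -2; -31/16; -123/64; -245/128 }, Right { -61/32; -15/8; -7/4; -3/2; -1; 0 } => simplest -489/256
RRBRRRBRBBR: Left { -2; -31/16; -123/64; -245/128 }, Right { -489/256; -61/32; -15/8; -7/4; -3/2; -1; 0 } => simplest -979/512
RRBRRRBRBBRB: Left { -2; -31/16; -123/64; -245/128; -979/512 }, Right { -489/256; -61/32; -15/8; -7/4; -3/2; -1; 0 } => simplest -1957/1024
RRBRRRBRBBRBB: Left { -2; -31/16; -123/64; -245/128; -979/512; -1957/1024 }, Right { -489/256; -61/32; -15/8; -7/4; -3/2; -1; 0 } => simplest -3913/2048
RRBRRRBRBBRBBB: Left { -2; -31/16; -123/64; -245/128; -979/512; -1957/1024; -3913/2048 }, Right { -489/256; -61/32; -15/8; -7/4; -3/2; -1; 0 } => simplest -7825/4096
RRBRRRBRBBRBBBR: Left { -2; -31/16; -123/64; -245/128; -979/512; -1957/1024; -3913/2048 }, Right { -7825/4096; -489/256; -61/32; -15/8; -7/4; -3/2; -1; 0 } => simplest -15651/8192

-15651/8192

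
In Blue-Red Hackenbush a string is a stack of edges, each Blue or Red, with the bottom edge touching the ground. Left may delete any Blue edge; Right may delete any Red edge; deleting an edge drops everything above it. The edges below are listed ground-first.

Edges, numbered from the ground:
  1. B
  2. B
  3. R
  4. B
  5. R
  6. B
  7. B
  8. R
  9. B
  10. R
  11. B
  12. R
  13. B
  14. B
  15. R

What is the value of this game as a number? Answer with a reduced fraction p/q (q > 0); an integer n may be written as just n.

13997/8192

val(B) = { 0 | (no moves) } ⇒ 1
val(BB) = { 0, 1 | (no moves) } ⇒ 2
val(BBR) = { 0, 1 | 2 } ⇒ 3/2
val(BBRB) = { 0, 1, 3/2 | 2 } ⇒ 7/4
val(BBRBR) = { 0, 1, 3/2 | 7/4, 2 } ⇒ 13/8
val(BBRBRB) = { 0, 1, 3/2, 13/8 | 7/4, 2 } ⇒ 27/16
val(BBRBRBB) = { 0, 1, 3/2, 13/8, 27/16 | 7/4, 2 } ⇒ 55/32
val(BBRBRBBR) = { 0, 1, 3/2, 13/8, 27/16 | 55/32, 7/4, 2 } ⇒ 109/64
val(BBRBRBBRB) = { 0, 1, 3/2, 13/8, 27/16, 109/64 | 55/32, 7/4, 2 } ⇒ 219/128
val(BBRBRBBRBR) = { 0, 1, 3/2, 13/8, 27/16, 109/64 | 219/128, 55/32, 7/4, 2 } ⇒ 437/256
val(BBRBRBBRBRB) = { 0, 1, 3/2, 13/8, 27/16, 109/64, 437/256 | 219/128, 55/32, 7/4, 2 } ⇒ 875/512
val(BBRBRBBRBRBR) = { 0, 1, 3/2, 13/8, 27/16, 109/64, 437/256 | 875/512, 219/128, 55/32, 7/4, 2 } ⇒ 1749/1024
val(BBRBRBBRBRBRB) = { 0, 1, 3/2, 13/8, 27/16, 109/64, 437/256, 1749/1024 | 875/512, 219/128, 55/32, 7/4, 2 } ⇒ 3499/2048
val(BBRBRBBRBRBRBB) = { 0, 1, 3/2, 13/8, 27/16, 109/64, 437/256, 1749/1024, 3499/2048 | 875/512, 219/128, 55/32, 7/4, 2 } ⇒ 6999/4096
val(BBRBRBBRBRBRBBR) = { 0, 1, 3/2, 13/8, 27/16, 109/64, 437/256, 1749/1024, 3499/2048 | 6999/4096, 875/512, 219/128, 55/32, 7/4, 2 } ⇒ 13997/8192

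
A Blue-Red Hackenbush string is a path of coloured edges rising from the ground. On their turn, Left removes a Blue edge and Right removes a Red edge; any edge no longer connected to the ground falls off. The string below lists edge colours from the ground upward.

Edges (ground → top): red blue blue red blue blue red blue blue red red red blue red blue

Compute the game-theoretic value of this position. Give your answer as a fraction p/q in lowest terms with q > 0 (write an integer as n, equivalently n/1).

Recurse on prefixes of the 15-edge string red blue blue red blue blue red blue blue red red red blue red blue:
v_1 [r]  L=[·]  R=[0]  gives -1
v_2 [rb]  L=[-1]  R=[0]  gives -1/2
v_3 [rbb]  L=[-1 -1/2]  R=[0]  gives -1/4
v_4 [rbbr]  L=[-1 -1/2]  R=[-1/4 0]  gives -3/8
v_5 [rbbrb]  L=[-1 -1/2 -3/8]  R=[-1/4 0]  gives -5/16
v_6 [rbbrbb]  L=[-1 -1/2 -3/8 -5/16]  R=[-1/4 0]  gives -9/32
v_7 [rbbrbbr]  L=[-1 -1/2 -3/8 -5/16]  R=[-9/32 -1/4 0]  gives -19/64
v_8 [rbbrbbrb]  L=[-1 -1/2 -3/8 -5/16 -19/64]  R=[-9/32 -1/4 0]  gives -37/128
v_9 [rbbrbbrbb]  L=[-1 -1/2 -3/8 -5/16 -19/64 -37/128]  R=[-9/32 -1/4 0]  gives -73/256
v_10 [rbbrbbrbbr]  L=[-1 -1/2 -3/8 -5/16 -19/64 -37/128]  R=[-73/256 -9/32 -1/4 0]  gives -147/512
v_11 [rbbrbbrbbrr]  L=[-1 -1/2 -3/8 -5/16 -19/64 -37/128]  R=[-147/512 -73/256 -9/32 -1/4 0]  gives -295/1024
v_12 [rbbrbbrbbrrr]  L=[-1 -1/2 -3/8 -5/16 -19/64 -37/128]  R=[-295/1024 -147/512 -73/256 -9/32 -1/4 0]  gives -591/2048
v_13 [rbbrbbrbbrrrb]  L=[-1 -1/2 -3/8 -5/16 -19/64 -37/128 -591/2048]  R=[-295/1024 -147/512 -73/256 -9/32 -1/4 0]  gives -1181/4096
v_14 [rbbrbbrbbrrrbr]  L=[-1 -1/2 -3/8 -5/16 -19/64 -37/128 -591/2048]  R=[-1181/4096 -295/1024 -147/512 -73/256 -9/32 -1/4 0]  gives -2363/8192
v_15 [rbbrbbrbbrrrbrb]  L=[-1 -1/2 -3/8 -5/16 -19/64 -37/128 -591/2048 -2363/8192]  R=[-1181/4096 -295/1024 -147/512 -73/256 -9/32 -1/4 0]  gives -4725/16384

-4725/16384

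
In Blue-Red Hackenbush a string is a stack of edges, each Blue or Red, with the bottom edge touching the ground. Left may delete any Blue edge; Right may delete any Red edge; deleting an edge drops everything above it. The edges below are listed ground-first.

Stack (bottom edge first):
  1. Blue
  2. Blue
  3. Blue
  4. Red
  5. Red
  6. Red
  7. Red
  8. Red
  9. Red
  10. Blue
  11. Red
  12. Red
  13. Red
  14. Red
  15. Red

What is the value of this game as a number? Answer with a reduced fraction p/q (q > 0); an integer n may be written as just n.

Build value(s[:k]) for k = 1..15, string s = Blue Blue Blue Red Red Red Red Red Red Blue Red Red Red Red Red.
B: Left { 0 }, Right { ∅ } => simplest 1
BB: Left { 0; 1 }, Right { ∅ } => simplest 2
BBB: Left { 0; 1; 2 }, Right { ∅ } => simplest 3
BBBR: Left { 0; 1; 2 }, Right { 3 } => simplest 5/2
BBBRR: Left { 0; 1; 2 }, Right { 5/2; 3 } => simplest 9/4
BBBRRR: Left { 0; 1; 2 }, Right { 9/4; 5/2; 3 } => simplest 17/8
BBBRRRR: Left { 0; 1; 2 }, Right { 17/8; 9/4; 5/2; 3 } => simplest 33/16
BBBRRRRR: Left { 0; 1; 2 }, Right { 33/16; 17/8; 9/4; 5/2; 3 } => simplest 65/32
BBBRRRRRR: Left { 0; 1; 2 }, Right { 65/32; 33/16; 17/8; 9/4; 5/2; 3 } => simplest 129/64
BBBRRRRRRB: Left { 0; 1; 2; 129/64 }, Right { 65/32; 33/16; 17/8; 9/4; 5/2; 3 } => simplest 259/128
BBBRRRRRRBR: Left { 0; 1; 2; 129/64 }, Right { 259/128; 65/32; 33/16; 17/8; 9/4; 5/2; 3 } => simplest 517/256
BBBRRRRRRBRR: Left { 0; 1; 2; 129/64 }, Right { 517/256; 259/128; 65/32; 33/16; 17/8; 9/4; 5/2; 3 } => simplest 1033/512
BBBRRRRRRBRRR: Left { 0; 1; 2; 129/64 }, Right { 1033/512; 517/256; 259/128; 65/32; 33/16; 17/8; 9/4; 5/2; 3 } => simplest 2065/1024
BBBRRRRRRBRRRR: Left { 0; 1; 2; 129/64 }, Right { 2065/1024; 1033/512; 517/256; 259/128; 65/32; 33/16; 17/8; 9/4; 5/2; 3 } => simplest 4129/2048
BBBRRRRRRBRRRRR: Left { 0; 1; 2; 129/64 }, Right { 4129/2048; 2065/1024; 1033/512; 517/256; 259/128; 65/32; 33/16; 17/8; 9/4; 5/2; 3 } => simplest 8257/4096

8257/4096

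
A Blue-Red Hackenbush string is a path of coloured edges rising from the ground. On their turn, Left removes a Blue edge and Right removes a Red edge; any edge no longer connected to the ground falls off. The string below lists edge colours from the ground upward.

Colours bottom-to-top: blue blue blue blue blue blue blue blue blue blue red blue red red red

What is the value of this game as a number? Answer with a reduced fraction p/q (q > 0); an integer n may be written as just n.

b: Left { 0 }, Right { — } — simplest 1
bb: Left { 0,1 }, Right { — } — simplest 2
bbb: Left { 0,1,2 }, Right { — } — simplest 3
bbbb: Left { 0,1,2,3 }, Right { — } — simplest 4
bbbbb: Left { 0,1,2,3,4 }, Right { — } — simplest 5
bbbbbb: Left { 0,1,2,3,4,5 }, Right { — } — simplest 6
bbbbbbb: Left { 0,1,2,3,4,5,6 }, Right { — } — simplest 7
bbbbbbbb: Left { 0,1,2,3,4,5,6,7 }, Right { — } — simplest 8
bbbbbbbbb: Left { 0,1,2,3,4,5,6,7,8 }, Right { — } — simplest 9
bbbbbbbbbb: Left { 0,1,2,3,4,5,6,7,8,9 }, Right { — } — simplest 10
bbbbbbbbbbr: Left { 0,1,2,3,4,5,6,7,8,9 }, Right { 10 } — simplest 19/2
bbbbbbbbbbrb: Left { 0,1,2,3,4,5,6,7,8,9,19/2 }, Right { 10 } — simplest 39/4
bbbbbbbbbbrbr: Left { 0,1,2,3,4,5,6,7,8,9,19/2 }, Right { 39/4,10 } — simplest 77/8
bbbbbbbbbbrbrr: Left { 0,1,2,3,4,5,6,7,8,9,19/2 }, Right { 77/8,39/4,10 } — simplest 153/16
bbbbbbbbbbrbrrr: Left { 0,1,2,3,4,5,6,7,8,9,19/2 }, Right { 153/16,77/8,39/4,10 } — simplest 305/32

305/32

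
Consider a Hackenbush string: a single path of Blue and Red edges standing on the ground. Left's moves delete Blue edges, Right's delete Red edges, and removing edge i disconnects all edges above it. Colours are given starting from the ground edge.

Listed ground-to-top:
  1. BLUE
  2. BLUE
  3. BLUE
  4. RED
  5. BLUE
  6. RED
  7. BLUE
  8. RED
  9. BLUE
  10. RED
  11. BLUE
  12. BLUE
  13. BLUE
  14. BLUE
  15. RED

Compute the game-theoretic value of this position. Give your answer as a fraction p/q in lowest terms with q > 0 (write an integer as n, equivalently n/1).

B: Left { 0 }, Right { — } → simplest 1
BB: Left { 0; 1 }, Right { — } → simplest 2
BBB: Left { 0; 1; 2 }, Right { — } → simplest 3
BBBR: Left { 0; 1; 2 }, Right { 3 } → simplest 5/2
BBBRB: Left { 0; 1; 2; 5/2 }, Right { 3 } → simplest 11/4
BBBRBR: Left { 0; 1; 2; 5/2 }, Right { 11/4; 3 } → simplest 21/8
BBBRBRB: Left { 0; 1; 2; 5/2; 21/8 }, Right { 11/4; 3 } → simplest 43/16
BBBRBRBR: Left { 0; 1; 2; 5/2; 21/8 }, Right { 43/16; 11/4; 3 } → simplest 85/32
BBBRBRBRB: Left { 0; 1; 2; 5/2; 21/8; 85/32 }, Right { 43/16; 11/4; 3 } → simplest 171/64
BBBRBRBRBR: Left { 0; 1; 2; 5/2; 21/8; 85/32 }, Right { 171/64; 43/16; 11/4; 3 } → simplest 341/128
BBBRBRBRBRB: Left { 0; 1; 2; 5/2; 21/8; 85/32; 341/128 }, Right { 171/64; 43/16; 11/4; 3 } → simplest 683/256
BBBRBRBRBRBB: Left { 0; 1; 2; 5/2; 21/8; 85/32; 341/128; 683/256 }, Right { 171/64; 43/16; 11/4; 3 } → simplest 1367/512
BBBRBRBRBRBBB: Left { 0; 1; 2; 5/2; 21/8; 85/32; 341/128; 683/256; 1367/512 }, Right { 171/64; 43/16; 11/4; 3 } → simplest 2735/1024
BBBRBRBRBRBBBB: Left { 0; 1; 2; 5/2; 21/8; 85/32; 341/128; 683/256; 1367/512; 2735/1024 }, Right { 171/64; 43/16; 11/4; 3 } → simplest 5471/2048
BBBRBRBRBRBBBBR: Left { 0; 1; 2; 5/2; 21/8; 85/32; 341/128; 683/256; 1367/512; 2735/1024 }, Right { 5471/2048; 171/64; 43/16; 11/4; 3 } → simplest 10941/4096

10941/4096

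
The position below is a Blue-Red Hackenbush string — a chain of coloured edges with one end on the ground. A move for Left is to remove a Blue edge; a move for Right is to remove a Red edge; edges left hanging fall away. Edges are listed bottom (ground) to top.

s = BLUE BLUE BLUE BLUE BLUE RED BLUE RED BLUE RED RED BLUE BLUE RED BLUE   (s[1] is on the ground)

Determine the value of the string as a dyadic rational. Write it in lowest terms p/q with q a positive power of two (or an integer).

4763/1024

Build value(s[:k]) for k = 1..15, string s = BLUE BLUE BLUE BLUE BLUE RED BLUE RED BLUE RED RED BLUE BLUE RED BLUE.
edge 1 of 15 (BLUE): { 0 | (no moves) } = 1
edge 2 of 15 (BLUE): { 0,1 | (no moves) } = 2
edge 3 of 15 (BLUE): { 0,1,2 | (no moves) } = 3
edge 4 of 15 (BLUE): { 0,1,2,3 | (no moves) } = 4
edge 5 of 15 (BLUE): { 0,1,2,3,4 | (no moves) } = 5
edge 6 of 15 (RED): { 0,1,2,3,4 | 5 } = 9/2
edge 7 of 15 (BLUE): { 0,1,2,3,4,9/2 | 5 } = 19/4
edge 8 of 15 (RED): { 0,1,2,3,4,9/2 | 19/4,5 } = 37/8
edge 9 of 15 (BLUE): { 0,1,2,3,4,9/2,37/8 | 19/4,5 } = 75/16
edge 10 of 15 (RED): { 0,1,2,3,4,9/2,37/8 | 75/16,19/4,5 } = 149/32
edge 11 of 15 (RED): { 0,1,2,3,4,9/2,37/8 | 149/32,75/16,19/4,5 } = 297/64
edge 12 of 15 (BLUE): { 0,1,2,3,4,9/2,37/8,297/64 | 149/32,75/16,19/4,5 } = 595/128
edge 13 of 15 (BLUE): { 0,1,2,3,4,9/2,37/8,297/64,595/128 | 149/32,75/16,19/4,5 } = 1191/256
edge 14 of 15 (RED): { 0,1,2,3,4,9/2,37/8,297/64,595/128 | 1191/256,149/32,75/16,19/4,5 } = 2381/512
edge 15 of 15 (BLUE): { 0,1,2,3,4,9/2,37/8,297/64,595/128,2381/512 | 1191/256,149/32,75/16,19/4,5 } = 4763/1024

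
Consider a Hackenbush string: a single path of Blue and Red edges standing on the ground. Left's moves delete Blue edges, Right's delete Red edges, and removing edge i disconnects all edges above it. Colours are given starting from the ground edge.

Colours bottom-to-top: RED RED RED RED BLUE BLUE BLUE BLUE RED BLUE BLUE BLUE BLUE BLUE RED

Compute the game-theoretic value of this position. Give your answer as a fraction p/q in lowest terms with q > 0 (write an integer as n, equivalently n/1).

-6275/2048

R: Left { ∅ }, Right { 0 } -> simplest -1
RR: Left { ∅ }, Right { -1; 0 } -> simplest -2
RRR: Left { ∅ }, Right { -2; -1; 0 } -> simplest -3
RRRR: Left { ∅ }, Right { -3; -2; -1; 0 } -> simplest -4
RRRRB: Left { -4 }, Right { -3; -2; -1; 0 } -> simplest -7/2
RRRRBB: Left { -4; -7/2 }, Right { -3; -2; -1; 0 } -> simplest -13/4
RRRRBBB: Left { -4; -7/2; -13/4 }, Right { -3; -2; -1; 0 } -> simplest -25/8
RRRRBBBB: Left { -4; -7/2; -13/4; -25/8 }, Right { -3; -2; -1; 0 } -> simplest -49/16
RRRRBBBBR: Left { -4; -7/2; -13/4; -25/8 }, Right { -49/16; -3; -2; -1; 0 } -> simplest -99/32
RRRRBBBBRB: Left { -4; -7/2; -13/4; -25/8; -99/32 }, Right { -49/16; -3; -2; -1; 0 } -> simplest -197/64
RRRRBBBBRBB: Left { -4; -7/2; -13/4; -25/8; -99/32; -197/64 }, Right { -49/16; -3; -2; -1; 0 } -> simplest -393/128
RRRRBBBBRBBB: Left { -4; -7/2; -13/4; -25/8; -99/32; -197/64; -393/128 }, Right { -49/16; -3; -2; -1; 0 } -> simplest -785/256
RRRRBBBBRBBBB: Left { -4; -7/2; -13/4; -25/8; -99/32; -197/64; -393/128; -785/256 }, Right { -49/16; -3; -2; -1; 0 } -> simplest -1569/512
RRRRBBBBRBBBBB: Left { -4; -7/2; -13/4; -25/8; -99/32; -197/64; -393/128; -785/256; -1569/512 }, Right { -49/16; -3; -2; -1; 0 } -> simplest -3137/1024
RRRRBBBBRBBBBBR: Left { -4; -7/2; -13/4; -25/8; -99/32; -197/64; -393/128; -785/256; -1569/512 }, Right { -3137/1024; -49/16; -3; -2; -1; 0 } -> simplest -6275/2048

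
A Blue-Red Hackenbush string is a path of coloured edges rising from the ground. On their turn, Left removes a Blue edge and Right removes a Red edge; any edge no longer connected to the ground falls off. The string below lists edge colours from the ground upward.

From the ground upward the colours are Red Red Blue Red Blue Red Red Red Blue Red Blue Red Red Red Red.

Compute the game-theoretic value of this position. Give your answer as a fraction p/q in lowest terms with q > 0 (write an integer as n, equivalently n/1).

Prefix values for Red Red Blue Red Blue Red Red Red Blue Red Blue Red Red Red Red via {L|R} + simplicity:
step 1: add Red to get R; options L={ none } R={ 0 } -> -1
step 2: add Red to get RR; options L={ none } R={ -1,0 } -> -2
step 3: add Blue to get RRB; options L={ -2 } R={ -1,0 } -> -3/2
step 4: add Red to get RRBR; options L={ -2 } R={ -3/2,-1,0 } -> -7/4
step 5: add Blue to get RRBRB; options L={ -2,-7/4 } R={ -3/2,-1,0 } -> -13/8
step 6: add Red to get RRBRBR; options L={ -2,-7/4 } R={ -13/8,-3/2,-1,0 } -> -27/16
step 7: add Red to get RRBRBRR; options L={ -2,-7/4 } R={ -27/16,-13/8,-3/2,-1,0 } -> -55/32
step 8: add Red to get RRBRBRRR; options L={ -2,-7/4 } R={ -55/32,-27/16,-13/8,-3/2,-1,0 } -> -111/64
step 9: add Blue to get RRBRBRRRB; options L={ -2,-7/4,-111/64 } R={ -55/32,-27/16,-13/8,-3/2,-1,0 } -> -221/128
step 10: add Red to get RRBRBRRRBR; options L={ -2,-7/4,-111/64 } R={ -221/128,-55/32,-27/16,-13/8,-3/2,-1,0 } -> -443/256
step 11: add Blue to get RRBRBRRRBRB; options L={ -2,-7/4,-111/64,-443/256 } R={ -221/128,-55/32,-27/16,-13/8,-3/2,-1,0 } -> -885/512
step 12: add Red to get RRBRBRRRBRBR; options L={ -2,-7/4,-111/64,-443/256 } R={ -885/512,-221/128,-55/32,-27/16,-13/8,-3/2,-1,0 } -> -1771/1024
step 13: add Red to get RRBRBRRRBRBRR; options L={ -2,-7/4,-111/64,-443/256 } R={ -1771/1024,-885/512,-221/128,-55/32,-27/16,-13/8,-3/2,-1,0 } -> -3543/2048
step 14: add Red to get RRBRBRRRBRBRRR; options L={ -2,-7/4,-111/64,-443/256 } R={ -3543/2048,-1771/1024,-885/512,-221/128,-55/32,-27/16,-13/8,-3/2,-1,0 } -> -7087/4096
step 15: add Red to get RRBRBRRRBRBRRRR; options L={ -2,-7/4,-111/64,-443/256 } R={ -7087/4096,-3543/2048,-1771/1024,-885/512,-221/128,-55/32,-27/16,-13/8,-3/2,-1,0 } -> -14175/8192

-14175/8192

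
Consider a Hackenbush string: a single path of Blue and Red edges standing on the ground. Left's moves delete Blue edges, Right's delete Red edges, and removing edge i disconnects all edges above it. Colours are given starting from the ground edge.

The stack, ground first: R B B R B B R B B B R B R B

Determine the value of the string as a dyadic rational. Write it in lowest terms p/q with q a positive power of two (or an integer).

Build g(s[:k]) for k = 1..14, string s = R B B R B B R B B B R B R B.
1 of 14 · R · max L −∞ · min R 0 — -1
2 of 14 · RB · max L -1 · min R 0 — -1/2
3 of 14 · RBB · max L -1/2 · min R 0 — -1/4
4 of 14 · RBBR · max L -1/2 · min R -1/4 — -3/8
5 of 14 · RBBRB · max L -3/8 · min R -1/4 — -5/16
6 of 14 · RBBRBB · max L -5/16 · min R -1/4 — -9/32
7 of 14 · RBBRBBR · max L -5/16 · min R -9/32 — -19/64
8 of 14 · RBBRBBRB · max L -19/64 · min R -9/32 — -37/128
9 of 14 · RBBRBBRBB · max L -37/128 · min R -9/32 — -73/256
10 of 14 · RBBRBBRBBB · max L -73/256 · min R -9/32 — -145/512
11 of 14 · RBBRBBRBBBR · max L -73/256 · min R -145/512 — -291/1024
12 of 14 · RBBRBBRBBBRB · max L -291/1024 · min R -145/512 — -581/2048
13 of 14 · RBBRBBRBBBRBR · max L -291/1024 · min R -581/2048 — -1163/4096
14 of 14 · RBBRBBRBBBRBRB · max L -1163/4096 · min R -581/2048 — -2325/8192

-2325/8192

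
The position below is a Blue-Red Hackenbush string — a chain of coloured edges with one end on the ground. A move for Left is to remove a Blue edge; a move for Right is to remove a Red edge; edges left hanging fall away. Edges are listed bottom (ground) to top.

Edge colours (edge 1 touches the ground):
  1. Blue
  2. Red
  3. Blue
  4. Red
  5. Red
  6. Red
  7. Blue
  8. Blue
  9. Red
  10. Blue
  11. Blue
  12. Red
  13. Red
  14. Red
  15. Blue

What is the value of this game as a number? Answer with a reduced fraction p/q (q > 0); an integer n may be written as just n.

9059/16384

val_1 [B]  L=[0]  R=[·]  ⇒ 1
val_2 [BR]  L=[0]  R=[1]  ⇒ 1/2
val_3 [BRB]  L=[0,1/2]  R=[1]  ⇒ 3/4
val_4 [BRBR]  L=[0,1/2]  R=[3/4,1]  ⇒ 5/8
val_5 [BRBRR]  L=[0,1/2]  R=[5/8,3/4,1]  ⇒ 9/16
val_6 [BRBRRR]  L=[0,1/2]  R=[9/16,5/8,3/4,1]  ⇒ 17/32
val_7 [BRBRRRB]  L=[0,1/2,17/32]  R=[9/16,5/8,3/4,1]  ⇒ 35/64
val_8 [BRBRRRBB]  L=[0,1/2,17/32,35/64]  R=[9/16,5/8,3/4,1]  ⇒ 71/128
val_9 [BRBRRRBBR]  L=[0,1/2,17/32,35/64]  R=[71/128,9/16,5/8,3/4,1]  ⇒ 141/256
val_10 [BRBRRRBBRB]  L=[0,1/2,17/32,35/64,141/256]  R=[71/128,9/16,5/8,3/4,1]  ⇒ 283/512
val_11 [BRBRRRBBRBB]  L=[0,1/2,17/32,35/64,141/256,283/512]  R=[71/128,9/16,5/8,3/4,1]  ⇒ 567/1024
val_12 [BRBRRRBBRBBR]  L=[0,1/2,17/32,35/64,141/256,283/512]  R=[567/1024,71/128,9/16,5/8,3/4,1]  ⇒ 1133/2048
val_13 [BRBRRRBBRBBRR]  L=[0,1/2,17/32,35/64,141/256,283/512]  R=[1133/2048,567/1024,71/128,9/16,5/8,3/4,1]  ⇒ 2265/4096
val_14 [BRBRRRBBRBBRRR]  L=[0,1/2,17/32,35/64,141/256,283/512]  R=[2265/4096,1133/2048,567/1024,71/128,9/16,5/8,3/4,1]  ⇒ 4529/8192
val_15 [BRBRRRBBRBBRRRB]  L=[0,1/2,17/32,35/64,141/256,283/512,4529/8192]  R=[2265/4096,1133/2048,567/1024,71/128,9/16,5/8,3/4,1]  ⇒ 9059/16384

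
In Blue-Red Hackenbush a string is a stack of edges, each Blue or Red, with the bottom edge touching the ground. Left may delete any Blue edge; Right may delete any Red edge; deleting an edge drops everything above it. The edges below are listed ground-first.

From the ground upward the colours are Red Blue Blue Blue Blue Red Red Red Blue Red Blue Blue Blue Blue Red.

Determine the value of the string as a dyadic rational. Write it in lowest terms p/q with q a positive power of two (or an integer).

Prefix values for Red Blue Blue Blue Blue Red Red Red Blue Red Blue Blue Blue Blue Red via {L|R} + simplicity:
R: Left { — }, Right { 0 } → simplest -1
RB: Left { -1 }, Right { 0 } → simplest -1/2
RBB: Left { -1, -1/2 }, Right { 0 } → simplest -1/4
RBBB: Left { -1, -1/2, -1/4 }, Right { 0 } → simplest -1/8
RBBBB: Left { -1, -1/2, -1/4, -1/8 }, Right { 0 } → simplest -1/16
RBBBBR: Left { -1, -1/2, -1/4, -1/8 }, Right { -1/16, 0 } → simplest -3/32
RBBBBRR: Left { -1, -1/2, -1/4, -1/8 }, Right { -3/32, -1/16, 0 } → simplest -7/64
RBBBBRRR: Left { -1, -1/2, -1/4, -1/8 }, Right { -7/64, -3/32, -1/16, 0 } → simplest -15/128
RBBBBRRRB: Left { -1, -1/2, -1/4, -1/8, -15/128 }, Right { -7/64, -3/32, -1/16, 0 } → simplest -29/256
RBBBBRRRBR: Left { -1, -1/2, -1/4, -1/8, -15/128 }, Right { -29/256, -7/64, -3/32, -1/16, 0 } → simplest -59/512
RBBBBRRRBRB: Left { -1, -1/2, -1/4, -1/8, -15/128, -59/512 }, Right { -29/256, -7/64, -3/32, -1/16, 0 } → simplest -117/1024
RBBBBRRRBRBB: Left { -1, -1/2, -1/4, -1/8, -15/128, -59/512, -117/1024 }, Right { -29/256, -7/64, -3/32, -1/16, 0 } → simplest -233/2048
RBBBBRRRBRBBB: Left { -1, -1/2, -1/4, -1/8, -15/128, -59/512, -117/1024, -233/2048 }, Right { -29/256, -7/64, -3/32, -1/16, 0 } → simplest -465/4096
RBBBBRRRBRBBBB: Left { -1, -1/2, -1/4, -1/8, -15/128, -59/512, -117/1024, -233/2048, -465/4096 }, Right { -29/256, -7/64, -3/32, -1/16, 0 } → simplest -929/8192
RBBBBRRRBRBBBBR: Left { -1, -1/2, -1/4, -1/8, -15/128, -59/512, -117/1024, -233/2048, -465/4096 }, Right { -929/8192, -29/256, -7/64, -3/32, -1/16, 0 } → simplest -1859/16384

-1859/16384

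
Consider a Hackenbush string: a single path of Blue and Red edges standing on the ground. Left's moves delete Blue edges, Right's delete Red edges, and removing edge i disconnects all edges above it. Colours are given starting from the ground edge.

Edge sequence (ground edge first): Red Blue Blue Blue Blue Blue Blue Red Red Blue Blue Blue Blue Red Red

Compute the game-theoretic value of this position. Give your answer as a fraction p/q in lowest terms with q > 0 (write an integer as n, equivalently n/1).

-391/16384

Recurse on prefixes of the 15-edge string Red Blue Blue Blue Blue Blue Blue Red Red Blue Blue Blue Blue Red Red:
g(R) = { ∅ | 0 } → -1
g(RB) = { -1 | 0 } → -1/2
g(RBB) = { -1,-1/2 | 0 } → -1/4
g(RBBB) = { -1,-1/2,-1/4 | 0 } → -1/8
g(RBBBB) = { -1,-1/2,-1/4,-1/8 | 0 } → -1/16
g(RBBBBB) = { -1,-1/2,-1/4,-1/8,-1/16 | 0 } → -1/32
g(RBBBBBB) = { -1,-1/2,-1/4,-1/8,-1/16,-1/32 | 0 } → -1/64
g(RBBBBBBR) = { -1,-1/2,-1/4,-1/8,-1/16,-1/32 | -1/64,0 } → -3/128
g(RBBBBBBRR) = { -1,-1/2,-1/4,-1/8,-1/16,-1/32 | -3/128,-1/64,0 } → -7/256
g(RBBBBBBRRB) = { -1,-1/2,-1/4,-1/8,-1/16,-1/32,-7/256 | -3/128,-1/64,0 } → -13/512
g(RBBBBBBRRBB) = { -1,-1/2,-1/4,-1/8,-1/16,-1/32,-7/256,-13/512 | -3/128,-1/64,0 } → -25/1024
g(RBBBBBBRRBBB) = { -1,-1/2,-1/4,-1/8,-1/16,-1/32,-7/256,-13/512,-25/1024 | -3/128,-1/64,0 } → -49/2048
g(RBBBBBBRRBBBB) = { -1,-1/2,-1/4,-1/8,-1/16,-1/32,-7/256,-13/512,-25/1024,-49/2048 | -3/128,-1/64,0 } → -97/4096
g(RBBBBBBRRBBBBR) = { -1,-1/2,-1/4,-1/8,-1/16,-1/32,-7/256,-13/512,-25/1024,-49/2048 | -97/4096,-3/128,-1/64,0 } → -195/8192
g(RBBBBBBRRBBBBRR) = { -1,-1/2,-1/4,-1/8,-1/16,-1/32,-7/256,-13/512,-25/1024,-49/2048 | -195/8192,-97/4096,-3/128,-1/64,0 } → -391/16384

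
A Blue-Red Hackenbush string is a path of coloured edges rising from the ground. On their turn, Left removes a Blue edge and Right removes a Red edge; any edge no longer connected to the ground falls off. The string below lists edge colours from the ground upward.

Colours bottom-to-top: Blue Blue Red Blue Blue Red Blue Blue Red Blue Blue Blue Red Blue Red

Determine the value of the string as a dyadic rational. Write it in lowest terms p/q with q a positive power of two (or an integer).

15221/8192

Build value(s[:k]) for k = 1..15, string s = Blue Blue Red Blue Blue Red Blue Blue Red Blue Blue Blue Red Blue Red.
step 1: add Blue to get B; options L={ 0 } R={ · } -> 1
step 2: add Blue to get BB; options L={ 0 1 } R={ · } -> 2
step 3: add Red to get BBR; options L={ 0 1 } R={ 2 } -> 3/2
step 4: add Blue to get BBRB; options L={ 0 1 3/2 } R={ 2 } -> 7/4
step 5: add Blue to get BBRBB; options L={ 0 1 3/2 7/4 } R={ 2 } -> 15/8
step 6: add Red to get BBRBBR; options L={ 0 1 3/2 7/4 } R={ 15/8 2 } -> 29/16
step 7: add Blue to get BBRBBRB; options L={ 0 1 3/2 7/4 29/16 } R={ 15/8 2 } -> 59/32
step 8: add Blue to get BBRBBRBB; options L={ 0 1 3/2 7/4 29/16 59/32 } R={ 15/8 2 } -> 119/64
step 9: add Red to get BBRBBRBBR; options L={ 0 1 3/2 7/4 29/16 59/32 } R={ 119/64 15/8 2 } -> 237/128
step 10: add Blue to get BBRBBRBBRB; options L={ 0 1 3/2 7/4 29/16 59/32 237/128 } R={ 119/64 15/8 2 } -> 475/256
step 11: add Blue to get BBRBBRBBRBB; options L={ 0 1 3/2 7/4 29/16 59/32 237/128 475/256 } R={ 119/64 15/8 2 } -> 951/512
step 12: add Blue to get BBRBBRBBRBBB; options L={ 0 1 3/2 7/4 29/16 59/32 237/128 475/256 951/512 } R={ 119/64 15/8 2 } -> 1903/1024
step 13: add Red to get BBRBBRBBRBBBR; options L={ 0 1 3/2 7/4 29/16 59/32 237/128 475/256 951/512 } R={ 1903/1024 119/64 15/8 2 } -> 3805/2048
step 14: add Blue to get BBRBBRBBRBBBRB; options L={ 0 1 3/2 7/4 29/16 59/32 237/128 475/256 951/512 3805/2048 } R={ 1903/1024 119/64 15/8 2 } -> 7611/4096
step 15: add Red to get BBRBBRBBRBBBRBR; options L={ 0 1 3/2 7/4 29/16 59/32 237/128 475/256 951/512 3805/2048 } R={ 7611/4096 1903/1024 119/64 15/8 2 } -> 15221/8192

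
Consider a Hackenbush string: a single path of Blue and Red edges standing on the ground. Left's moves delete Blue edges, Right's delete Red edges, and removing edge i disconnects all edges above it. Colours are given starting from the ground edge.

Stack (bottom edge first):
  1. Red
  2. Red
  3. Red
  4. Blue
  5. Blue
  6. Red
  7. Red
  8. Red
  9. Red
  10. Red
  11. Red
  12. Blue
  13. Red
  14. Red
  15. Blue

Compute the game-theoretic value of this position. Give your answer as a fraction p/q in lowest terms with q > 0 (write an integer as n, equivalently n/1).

1 of 15 · R · max L −∞ · min R 0 → -1
2 of 15 · RR · max L −∞ · min R -1 → -2
3 of 15 · RRR · max L −∞ · min R -2 → -3
4 of 15 · RRRB · max L -3 · min R -2 → -5/2
5 of 15 · RRRBB · max L -5/2 · min R -2 → -9/4
6 of 15 · RRRBBR · max L -5/2 · min R -9/4 → -19/8
7 of 15 · RRRBBRR · max L -5/2 · min R -19/8 → -39/16
8 of 15 · RRRBBRRR · max L -5/2 · min R -39/16 → -79/32
9 of 15 · RRRBBRRRR · max L -5/2 · min R -79/32 → -159/64
10 of 15 · RRRBBRRRRR · max L -5/2 · min R -159/64 → -319/128
11 of 15 · RRRBBRRRRRR · max L -5/2 · min R -319/128 → -639/256
12 of 15 · RRRBBRRRRRRB · max L -639/256 · min R -319/128 → -1277/512
13 of 15 · RRRBBRRRRRRBR · max L -639/256 · min R -1277/512 → -2555/1024
14 of 15 · RRRBBRRRRRRBRR · max L -639/256 · min R -2555/1024 → -5111/2048
15 of 15 · RRRBBRRRRRRBRRB · max L -5111/2048 · min R -2555/1024 → -10221/4096

-10221/4096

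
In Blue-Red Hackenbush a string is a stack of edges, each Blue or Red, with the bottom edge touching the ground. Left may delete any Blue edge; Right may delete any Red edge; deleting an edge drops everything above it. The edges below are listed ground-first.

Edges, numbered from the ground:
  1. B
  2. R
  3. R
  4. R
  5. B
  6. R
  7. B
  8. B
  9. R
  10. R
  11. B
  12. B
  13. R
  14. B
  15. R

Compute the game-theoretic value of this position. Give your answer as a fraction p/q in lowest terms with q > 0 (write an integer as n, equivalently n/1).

Build value(s[:k]) for k = 1..15, string s = B R R R B R B B R R B B R B R.
B: Left { 0 }, Right { none } so simplest 1
BR: Left { 0 }, Right { 1 } so simplest 1/2
BRR: Left { 0 }, Right { 1/2, 1 } so simplest 1/4
BRRR: Left { 0 }, Right { 1/4, 1/2, 1 } so simplest 1/8
BRRRB: Left { 0, 1/8 }, Right { 1/4, 1/2, 1 } so simplest 3/16
BRRRBR: Left { 0, 1/8 }, Right { 3/16, 1/4, 1/2, 1 } so simplest 5/32
BRRRBRB: Left { 0, 1/8, 5/32 }, Right { 3/16, 1/4, 1/2, 1 } so simplest 11/64
BRRRBRBB: Left { 0, 1/8, 5/32, 11/64 }, Right { 3/16, 1/4, 1/2, 1 } so simplest 23/128
BRRRBRBBR: Left { 0, 1/8, 5/32, 11/64 }, Right { 23/128, 3/16, 1/4, 1/2, 1 } so simplest 45/256
BRRRBRBBRR: Left { 0, 1/8, 5/32, 11/64 }, Right { 45/256, 23/128, 3/16, 1/4, 1/2, 1 } so simplest 89/512
BRRRBRBBRRB: Left { 0, 1/8, 5/32, 11/64, 89/512 }, Right { 45/256, 23/128, 3/16, 1/4, 1/2, 1 } so simplest 179/1024
BRRRBRBBRRBB: Left { 0, 1/8, 5/32, 11/64, 89/512, 179/1024 }, Right { 45/256, 23/128, 3/16, 1/4, 1/2, 1 } so simplest 359/2048
BRRRBRBBRRBBR: Left { 0, 1/8, 5/32, 11/64, 89/512, 179/1024 }, Right { 359/2048, 45/256, 23/128, 3/16, 1/4, 1/2, 1 } so simplest 717/4096
BRRRBRBBRRBBRB: Left { 0, 1/8, 5/32, 11/64, 89/512, 179/1024, 717/4096 }, Right { 359/2048, 45/256, 23/128, 3/16, 1/4, 1/2, 1 } so simplest 1435/8192
BRRRBRBBRRBBRBR: Left { 0, 1/8, 5/32, 11/64, 89/512, 179/1024, 717/4096 }, Right { 1435/8192, 359/2048, 45/256, 23/128, 3/16, 1/4, 1/2, 1 } so simplest 2869/16384

2869/16384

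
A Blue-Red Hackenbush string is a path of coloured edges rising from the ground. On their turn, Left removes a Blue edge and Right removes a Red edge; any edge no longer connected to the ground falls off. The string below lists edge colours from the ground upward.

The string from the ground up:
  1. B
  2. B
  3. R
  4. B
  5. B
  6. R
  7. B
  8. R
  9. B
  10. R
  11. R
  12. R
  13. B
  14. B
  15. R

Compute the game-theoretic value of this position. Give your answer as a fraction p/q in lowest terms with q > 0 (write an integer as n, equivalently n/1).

14989/8192

Recurse on prefixes of the 15-edge string B B R B B R B R B R R R B B R:
edge 1 of 15 (B): { 0 | — } gives 1
edge 2 of 15 (B): { 0,1 | — } gives 2
edge 3 of 15 (R): { 0,1 | 2 } gives 3/2
edge 4 of 15 (B): { 0,1,3/2 | 2 } gives 7/4
edge 5 of 15 (B): { 0,1,3/2,7/4 | 2 } gives 15/8
edge 6 of 15 (R): { 0,1,3/2,7/4 | 15/8,2 } gives 29/16
edge 7 of 15 (B): { 0,1,3/2,7/4,29/16 | 15/8,2 } gives 59/32
edge 8 of 15 (R): { 0,1,3/2,7/4,29/16 | 59/32,15/8,2 } gives 117/64
edge 9 of 15 (B): { 0,1,3/2,7/4,29/16,117/64 | 59/32,15/8,2 } gives 235/128
edge 10 of 15 (R): { 0,1,3/2,7/4,29/16,117/64 | 235/128,59/32,15/8,2 } gives 469/256
edge 11 of 15 (R): { 0,1,3/2,7/4,29/16,117/64 | 469/256,235/128,59/32,15/8,2 } gives 937/512
edge 12 of 15 (R): { 0,1,3/2,7/4,29/16,117/64 | 937/512,469/256,235/128,59/32,15/8,2 } gives 1873/1024
edge 13 of 15 (B): { 0,1,3/2,7/4,29/16,117/64,1873/1024 | 937/512,469/256,235/128,59/32,15/8,2 } gives 3747/2048
edge 14 of 15 (B): { 0,1,3/2,7/4,29/16,117/64,1873/1024,3747/2048 | 937/512,469/256,235/128,59/32,15/8,2 } gives 7495/4096
edge 15 of 15 (R): { 0,1,3/2,7/4,29/16,117/64,1873/1024,3747/2048 | 7495/4096,937/512,469/256,235/128,59/32,15/8,2 } gives 14989/8192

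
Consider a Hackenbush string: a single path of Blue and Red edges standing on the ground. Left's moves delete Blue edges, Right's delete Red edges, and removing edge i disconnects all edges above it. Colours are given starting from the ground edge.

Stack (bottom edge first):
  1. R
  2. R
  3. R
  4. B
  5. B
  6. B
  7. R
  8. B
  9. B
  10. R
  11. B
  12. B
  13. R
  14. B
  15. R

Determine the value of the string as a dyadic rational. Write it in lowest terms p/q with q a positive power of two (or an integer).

R: Left { — }, Right { 0 } → simplest -1
RR: Left { — }, Right { -1, 0 } → simplest -2
RRR: Left { — }, Right { -2, -1, 0 } → simplest -3
RRRB: Left { -3 }, Right { -2, -1, 0 } → simplest -5/2
RRRBB: Left { -3, -5/2 }, Right { -2, -1, 0 } → simplest -9/4
RRRBBB: Left { -3, -5/2, -9/4 }, Right { -2, -1, 0 } → simplest -17/8
RRRBBBR: Left { -3, -5/2, -9/4 }, Right { -17/8, -2, -1, 0 } → simplest -35/16
RRRBBBRB: Left { -3, -5/2, -9/4, -35/16 }, Right { -17/8, -2, -1, 0 } → simplest -69/32
RRRBBBRBB: Left { -3, -5/2, -9/4, -35/16, -69/32 }, Right { -17/8, -2, -1, 0 } → simplest -137/64
RRRBBBRBBR: Left { -3, -5/2, -9/4, -35/16, -69/32 }, Right { -137/64, -17/8, -2, -1, 0 } → simplest -275/128
RRRBBBRBBRB: Left { -3, -5/2, -9/4, -35/16, -69/32, -275/128 }, Right { -137/64, -17/8, -2, -1, 0 } → simplest -549/256
RRRBBBRBBRBB: Left { -3, -5/2, -9/4, -35/16, -69/32, -275/128, -549/256 }, Right { -137/64, -17/8, -2, -1, 0 } → simplest -1097/512
RRRBBBRBBRBBR: Left { -3, -5/2, -9/4, -35/16, -69/32, -275/128, -549/256 }, Right { -1097/512, -137/64, -17/8, -2, -1, 0 } → simplest -2195/1024
RRRBBBRBBRBBRB: Left { -3, -5/2, -9/4, -35/16, -69/32, -275/128, -549/256, -2195/1024 }, Right { -1097/512, -137/64, -17/8, -2, -1, 0 } → simplest -4389/2048
RRRBBBRBBRBBRBR: Left { -3, -5/2, -9/4, -35/16, -69/32, -275/128, -549/256, -2195/1024 }, Right { -4389/2048, -1097/512, -137/64, -17/8, -2, -1, 0 } → simplest -8779/4096

-8779/4096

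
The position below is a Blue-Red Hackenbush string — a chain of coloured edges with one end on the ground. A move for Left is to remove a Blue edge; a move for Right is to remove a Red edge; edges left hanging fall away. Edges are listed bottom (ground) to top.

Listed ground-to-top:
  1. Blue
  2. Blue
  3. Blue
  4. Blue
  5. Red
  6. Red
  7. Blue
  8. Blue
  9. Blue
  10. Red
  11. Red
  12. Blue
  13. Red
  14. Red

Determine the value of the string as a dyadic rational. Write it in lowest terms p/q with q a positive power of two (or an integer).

3529/1024

step 1: add Blue to get B; options L={ 0 } R={  } → 1
step 2: add Blue to get BB; options L={ 0,1 } R={  } → 2
step 3: add Blue to get BBB; options L={ 0,1,2 } R={  } → 3
step 4: add Blue to get BBBB; options L={ 0,1,2,3 } R={  } → 4
step 5: add Red to get BBBBR; options L={ 0,1,2,3 } R={ 4 } → 7/2
step 6: add Red to get BBBBRR; options L={ 0,1,2,3 } R={ 7/2,4 } → 13/4
step 7: add Blue to get BBBBRRB; options L={ 0,1,2,3,13/4 } R={ 7/2,4 } → 27/8
step 8: add Blue to get BBBBRRBB; options L={ 0,1,2,3,13/4,27/8 } R={ 7/2,4 } → 55/16
step 9: add Blue to get BBBBRRBBB; options L={ 0,1,2,3,13/4,27/8,55/16 } R={ 7/2,4 } → 111/32
step 10: add Red to get BBBBRRBBBR; options L={ 0,1,2,3,13/4,27/8,55/16 } R={ 111/32,7/2,4 } → 221/64
step 11: add Red to get BBBBRRBBBRR; options L={ 0,1,2,3,13/4,27/8,55/16 } R={ 221/64,111/32,7/2,4 } → 441/128
step 12: add Blue to get BBBBRRBBBRRB; options L={ 0,1,2,3,13/4,27/8,55/16,441/128 } R={ 221/64,111/32,7/2,4 } → 883/256
step 13: add Red to get BBBBRRBBBRRBR; options L={ 0,1,2,3,13/4,27/8,55/16,441/128 } R={ 883/256,221/64,111/32,7/2,4 } → 1765/512
step 14: add Red to get BBBBRRBBBRRBRR; options L={ 0,1,2,3,13/4,27/8,55/16,441/128 } R={ 1765/512,883/256,221/64,111/32,7/2,4 } → 3529/1024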